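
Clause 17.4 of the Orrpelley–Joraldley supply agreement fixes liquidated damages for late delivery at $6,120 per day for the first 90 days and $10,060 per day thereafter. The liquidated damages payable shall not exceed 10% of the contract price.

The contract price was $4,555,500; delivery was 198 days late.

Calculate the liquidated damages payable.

First 90 days: 90 × $6,120 = $550,800
Remaining days: (198 − 90) × $10,060 = $1,086,480
Accrued per-day damages: $550,800 + $1,086,480 = $1,637,280
Cap: 10% of $4,555,500 = $455,550
Cap at $455,550: $1,637,280 exceeds the cap → $455,550

Liquidated damages: $455,550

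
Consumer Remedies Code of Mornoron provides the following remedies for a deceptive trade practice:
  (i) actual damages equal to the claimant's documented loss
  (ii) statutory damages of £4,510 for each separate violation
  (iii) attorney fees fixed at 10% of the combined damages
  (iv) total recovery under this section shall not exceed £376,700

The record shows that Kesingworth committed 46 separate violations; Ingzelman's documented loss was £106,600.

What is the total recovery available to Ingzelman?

Statutory damages: 46 × £4,510 = £207,460
Combined damages: £106,600 + £207,460 = £314,060
Attorney fees: 10% of £314,060 = £31,406
Total before cap: £314,060 + £31,406 = £345,466
Cap at £376,700: £345,466 is within the cap, no reduction.

Total recovery: £345,466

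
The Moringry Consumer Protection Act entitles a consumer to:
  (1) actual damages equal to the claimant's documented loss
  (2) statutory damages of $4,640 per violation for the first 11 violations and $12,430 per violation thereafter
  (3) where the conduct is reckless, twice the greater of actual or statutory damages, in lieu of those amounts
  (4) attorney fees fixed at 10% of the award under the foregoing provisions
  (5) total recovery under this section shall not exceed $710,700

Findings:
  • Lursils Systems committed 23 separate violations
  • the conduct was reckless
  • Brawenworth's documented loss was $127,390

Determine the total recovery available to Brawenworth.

First 11 violations: 11 × $4,640 = $51,040
Remaining violations: (23 − 11) × $12,430 = $149,160
Statutory damages: $51,040 + $149,160 = $200,200
Greater of actual damages ($127,390) or statutory damages ($200,200): $200,200
Doubled: 2 × $200,200 = $400,400
Attorney fees: 10% of $400,400 = $40,040
Total before cap: $400,400 + $40,040 = $440,440
Cap at $710,700: $440,440 is within the cap, no reduction.

$440,440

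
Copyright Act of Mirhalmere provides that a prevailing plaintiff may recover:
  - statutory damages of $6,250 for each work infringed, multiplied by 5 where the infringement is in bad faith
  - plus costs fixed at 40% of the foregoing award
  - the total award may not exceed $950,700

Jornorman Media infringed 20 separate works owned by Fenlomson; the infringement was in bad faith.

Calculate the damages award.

Statutory damages: 20 × $6,250 = $125,000
Multiplied by 5: 5 × $125,000 = $625,000
Costs: 40% of $625,000 = $250,000
Award plus costs: $625,000 + $250,000 = $875,000
Cap at $950,700: $875,000 is within the cap, no reduction.

$875,000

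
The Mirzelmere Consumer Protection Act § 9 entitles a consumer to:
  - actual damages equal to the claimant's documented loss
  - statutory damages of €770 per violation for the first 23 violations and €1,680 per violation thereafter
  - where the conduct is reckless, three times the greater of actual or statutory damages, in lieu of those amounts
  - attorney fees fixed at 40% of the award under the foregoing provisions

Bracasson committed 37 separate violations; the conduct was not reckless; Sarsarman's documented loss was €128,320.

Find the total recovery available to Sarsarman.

€237,370

First 23 violations: 23 × €770 = €17,710
Remaining violations: (37 − 23) × €1,680 = €23,520
Statutory damages: €17,710 + €23,520 = €41,230
Conduct not reckless: the in-lieu enhancement does not apply.
Actual plus statutory damages: €128,320 + €41,230 = €169,550
Attorney fees: 40% of €169,550 = €67,820
Total recovery: €169,550 + €67,820 = €237,370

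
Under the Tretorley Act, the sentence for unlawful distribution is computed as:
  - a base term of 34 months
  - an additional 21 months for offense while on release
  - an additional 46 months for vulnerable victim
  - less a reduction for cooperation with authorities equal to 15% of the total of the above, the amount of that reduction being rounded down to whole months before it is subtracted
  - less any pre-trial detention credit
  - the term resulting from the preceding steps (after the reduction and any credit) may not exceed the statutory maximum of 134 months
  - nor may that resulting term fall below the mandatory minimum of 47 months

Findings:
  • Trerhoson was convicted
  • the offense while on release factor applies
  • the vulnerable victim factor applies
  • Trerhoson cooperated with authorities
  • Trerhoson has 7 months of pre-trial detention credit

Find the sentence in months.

Offense while on release enhancement: +21 months
Vulnerable victim enhancement: +46 months
Adjusted term: 34 months + 21 months + 46 months = 101 months
Cooperation with authorities reduction: 15% of 101 months = 15 months (rounded down)
After reduction: 101 − 15 = 86 months
Less pre-trial detention credit: 86 months − 7 months = 79 months
Cap at 134 months: 79 months is within the cap, no reduction.
Minimum 47 months: 79 months meets the minimum, no increase.

79 months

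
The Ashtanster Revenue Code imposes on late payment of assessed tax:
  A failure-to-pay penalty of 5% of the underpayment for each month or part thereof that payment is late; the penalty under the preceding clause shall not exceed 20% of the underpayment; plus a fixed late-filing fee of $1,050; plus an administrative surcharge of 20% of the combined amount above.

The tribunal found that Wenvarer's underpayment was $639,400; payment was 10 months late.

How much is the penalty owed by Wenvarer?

Accrued rate: 5% × 10 = 50%, capped at 20% → 20%
Failure-to-pay penalty: 20% of $639,400 = $127,880
Penalty before surcharge: $127,880 + $1,050 = $128,930
Administrative surcharge: 20% of $128,930 = $25,786
Total penalty: $128,930 + $25,786 = $154,716

$154,716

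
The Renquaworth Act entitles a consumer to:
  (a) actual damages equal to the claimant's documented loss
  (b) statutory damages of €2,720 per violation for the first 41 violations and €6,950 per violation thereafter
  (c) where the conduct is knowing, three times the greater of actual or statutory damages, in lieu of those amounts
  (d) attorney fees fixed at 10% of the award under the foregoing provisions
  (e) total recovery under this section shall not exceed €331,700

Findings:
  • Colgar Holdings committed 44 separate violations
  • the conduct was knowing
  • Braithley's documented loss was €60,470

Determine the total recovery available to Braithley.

First 41 violations: 41 × €2,720 = €111,520
Remaining violations: (44 − 41) × €6,950 = €20,850
Statutory damages: €111,520 + €20,850 = €132,370
Greater of actual damages (€60,470) or statutory damages (€132,370): €132,370
Trebled: 3 × €132,370 = €397,110
Attorney fees: 10% of €397,110 = €39,711
Total before cap: €397,110 + €39,711 = €436,821
Cap at €331,700: €436,821 exceeds the cap → €331,700

€331,700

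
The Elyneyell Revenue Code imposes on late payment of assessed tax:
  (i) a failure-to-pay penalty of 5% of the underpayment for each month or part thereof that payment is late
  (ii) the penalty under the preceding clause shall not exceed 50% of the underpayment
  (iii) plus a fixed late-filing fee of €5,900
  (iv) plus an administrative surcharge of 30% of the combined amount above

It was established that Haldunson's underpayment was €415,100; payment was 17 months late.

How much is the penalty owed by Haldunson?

€277,485

Accrued rate: 5% × 17 = 85%, capped at 50% → 50%
Failure-to-pay penalty: 50% of €415,100 = €207,550
Penalty before surcharge: €207,550 + €5,900 = €213,450
Administrative surcharge: 30% of €213,450 = €64,035
Total penalty: €213,450 + €64,035 = €277,485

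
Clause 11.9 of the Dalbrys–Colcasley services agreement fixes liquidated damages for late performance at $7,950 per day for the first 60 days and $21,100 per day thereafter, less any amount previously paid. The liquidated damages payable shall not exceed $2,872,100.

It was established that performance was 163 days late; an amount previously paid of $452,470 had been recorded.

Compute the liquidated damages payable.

First 60 days: 60 × $7,950 = $477,000
Remaining days: (163 − 60) × $21,100 = $2,173,300
Accrued per-day damages: $477,000 + $2,173,300 = $2,650,300
Less amount previously paid: $2,650,300 − $452,470 = $2,197,830
Cap at $2,872,100: $2,197,830 is within the cap, no reduction.

$2,197,830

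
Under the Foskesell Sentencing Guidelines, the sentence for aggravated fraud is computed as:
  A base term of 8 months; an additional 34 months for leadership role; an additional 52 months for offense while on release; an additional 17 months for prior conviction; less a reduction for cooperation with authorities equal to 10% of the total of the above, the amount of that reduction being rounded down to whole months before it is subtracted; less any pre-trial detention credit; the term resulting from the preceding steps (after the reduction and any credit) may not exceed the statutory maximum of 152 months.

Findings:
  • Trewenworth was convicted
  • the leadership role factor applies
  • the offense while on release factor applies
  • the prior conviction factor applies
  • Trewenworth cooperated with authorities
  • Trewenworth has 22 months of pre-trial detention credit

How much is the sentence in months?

Leadership role enhancement: +34 months
Offense while on release enhancement: +52 months
Prior conviction enhancement: +17 months
Adjusted term: 8 months + 34 months + 52 months + 17 months = 111 months
Cooperation with authorities reduction: 10% of 111 months = 11 months (rounded down)
After reduction: 111 − 11 = 100 months
Less pre-trial detention credit: 100 months − 22 months = 78 months
Cap at 152 months: 78 months is within the cap, no reduction.

78 months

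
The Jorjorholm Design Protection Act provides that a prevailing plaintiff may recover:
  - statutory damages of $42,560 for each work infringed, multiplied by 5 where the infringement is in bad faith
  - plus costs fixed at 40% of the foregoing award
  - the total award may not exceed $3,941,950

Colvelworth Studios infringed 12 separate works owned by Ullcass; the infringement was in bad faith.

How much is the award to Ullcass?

$3,575,040

Statutory damages: 12 × $42,560 = $510,720
Multiplied by 5: 5 × $510,720 = $2,553,600
Costs: 40% of $2,553,600 = $1,021,440
Award plus costs: $2,553,600 + $1,021,440 = $3,575,040
Cap at $3,941,950: $3,575,040 is within the cap, no reduction.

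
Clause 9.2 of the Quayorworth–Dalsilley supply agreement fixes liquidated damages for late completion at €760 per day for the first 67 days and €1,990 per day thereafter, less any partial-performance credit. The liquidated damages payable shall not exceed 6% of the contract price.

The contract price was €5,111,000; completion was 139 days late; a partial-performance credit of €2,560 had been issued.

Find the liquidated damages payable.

First 67 days: 67 × €760 = €50,920
Remaining days: (139 − 67) × €1,990 = €143,280
Accrued per-day damages: €50,920 + €143,280 = €194,200
Less partial-performance credit: €194,200 − €2,560 = €191,640
Cap: 6% of €5,111,000 = €306,660
Cap at €306,660: €191,640 is within the cap, no reduction.

Liquidated damages: €191,640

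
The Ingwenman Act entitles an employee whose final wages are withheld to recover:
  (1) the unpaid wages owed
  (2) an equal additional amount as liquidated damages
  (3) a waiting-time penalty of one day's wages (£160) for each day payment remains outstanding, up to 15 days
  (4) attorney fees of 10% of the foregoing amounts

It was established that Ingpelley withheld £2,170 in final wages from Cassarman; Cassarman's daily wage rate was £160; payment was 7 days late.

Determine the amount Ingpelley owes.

£6,006

Liquidated damages (equal amount): £2,170
Penalty days: min(7, 15) = 7
Waiting-time penalty: 7 × £160 = £1,120
Subtotal: £2,170 + £2,170 + £1,120 = £5,460
Attorney fees: 10% of £5,460 = £546
Total award: £5,460 + £546 = £6,006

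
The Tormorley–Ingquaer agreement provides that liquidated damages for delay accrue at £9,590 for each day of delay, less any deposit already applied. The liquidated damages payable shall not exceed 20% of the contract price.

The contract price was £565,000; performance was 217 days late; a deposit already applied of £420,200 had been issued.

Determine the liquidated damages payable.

£113,000

Per-day damages: 217 × £9,590 = £2,081,030
Less deposit already applied: £2,081,030 − £420,200 = £1,660,830
Cap: 20% of £565,000 = £113,000
Cap at £113,000: £1,660,830 exceeds the cap → £113,000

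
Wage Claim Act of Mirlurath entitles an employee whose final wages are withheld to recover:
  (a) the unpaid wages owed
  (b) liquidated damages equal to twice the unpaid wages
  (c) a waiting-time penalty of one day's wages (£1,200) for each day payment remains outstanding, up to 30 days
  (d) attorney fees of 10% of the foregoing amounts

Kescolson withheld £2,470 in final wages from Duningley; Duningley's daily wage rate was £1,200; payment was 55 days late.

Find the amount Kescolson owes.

Doubled: 2 × £2,470 = £4,940
Penalty days: min(55, 30) = 30
Waiting-time penalty: 30 × £1,200 = £36,000
Subtotal: £2,470 + £4,940 + £36,000 = £43,410
Attorney fees: 10% of £43,410 = £4,341
Total award: £43,410 + £4,341 = £47,751

£47,751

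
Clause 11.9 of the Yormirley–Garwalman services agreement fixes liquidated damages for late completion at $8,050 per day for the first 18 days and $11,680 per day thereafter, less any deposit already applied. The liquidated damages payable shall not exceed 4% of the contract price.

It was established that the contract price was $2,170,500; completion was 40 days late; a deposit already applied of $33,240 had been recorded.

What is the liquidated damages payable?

First 18 days: 18 × $8,050 = $144,900
Remaining days: (40 − 18) × $11,680 = $256,960
Accrued per-day damages: $144,900 + $256,960 = $401,860
Less deposit already applied: $401,860 − $33,240 = $368,620
Cap: 4% of $2,170,500 = $86,820
Cap at $86,820: $368,620 exceeds the cap → $86,820

$86,820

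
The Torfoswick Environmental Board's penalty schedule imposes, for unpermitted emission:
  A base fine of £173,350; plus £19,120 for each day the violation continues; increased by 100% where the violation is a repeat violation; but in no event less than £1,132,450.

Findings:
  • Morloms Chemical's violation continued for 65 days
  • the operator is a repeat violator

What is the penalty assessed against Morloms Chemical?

Per-day component: 65 × £19,120 = £1,242,800
Base plus per-day: £173,350 + £1,242,800 = £1,416,150
Enhancement: 100% of £1,416,150 = £1,416,150
Enhanced fine: £1,416,150 + £1,416,150 = £2,832,300
Minimum £1,132,450: £2,832,300 meets the minimum, no increase.

£2,832,300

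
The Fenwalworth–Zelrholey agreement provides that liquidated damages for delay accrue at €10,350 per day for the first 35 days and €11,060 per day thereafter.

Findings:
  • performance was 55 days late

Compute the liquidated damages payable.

First 35 days: 35 × €10,350 = €362,250
Remaining days: (55 − 35) × €11,060 = €221,200
Accrued per-day damages: €362,250 + €221,200 = €583,450

€583,450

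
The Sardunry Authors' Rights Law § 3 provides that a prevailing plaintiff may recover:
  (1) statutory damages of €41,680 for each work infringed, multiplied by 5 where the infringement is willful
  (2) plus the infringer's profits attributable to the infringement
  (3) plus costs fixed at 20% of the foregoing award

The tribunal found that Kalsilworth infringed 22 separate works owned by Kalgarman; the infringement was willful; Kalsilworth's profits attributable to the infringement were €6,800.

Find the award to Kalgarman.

Statutory damages: 22 × €41,680 = €916,960
Multiplied by 5: 5 × €916,960 = €4,584,800
Combined award: €4,584,800 + €6,800 = €4,591,600
Costs: 20% of €4,591,600 = €918,320
Award plus costs: €4,591,600 + €918,320 = €5,509,920

€5,509,920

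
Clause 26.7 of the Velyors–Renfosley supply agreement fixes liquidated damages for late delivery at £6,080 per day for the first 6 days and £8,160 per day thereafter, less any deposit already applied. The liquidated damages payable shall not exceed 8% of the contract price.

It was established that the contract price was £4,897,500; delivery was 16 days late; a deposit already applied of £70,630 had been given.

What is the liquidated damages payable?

First 6 days: 6 × £6,080 = £36,480
Remaining days: (16 − 6) × £8,160 = £81,600
Accrued per-day damages: £36,480 + £81,600 = £118,080
Less deposit already applied: £118,080 − £70,630 = £47,450
Cap: 8% of £4,897,500 = £391,800
Cap at £391,800: £47,450 is within the cap, no reduction.

£47,450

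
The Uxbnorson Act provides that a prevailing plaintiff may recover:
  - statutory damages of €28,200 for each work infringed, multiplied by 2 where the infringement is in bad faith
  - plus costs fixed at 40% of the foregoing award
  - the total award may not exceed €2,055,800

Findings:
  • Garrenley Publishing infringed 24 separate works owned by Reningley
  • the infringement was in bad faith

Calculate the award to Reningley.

Award: €1,895,040

Statutory damages: 24 × €28,200 = €676,800
Doubled: 2 × €676,800 = €1,353,600
Costs: 40% of €1,353,600 = €541,440
Award plus costs: €1,353,600 + €541,440 = €1,895,040
Cap at €2,055,800: €1,895,040 is within the cap, no reduction.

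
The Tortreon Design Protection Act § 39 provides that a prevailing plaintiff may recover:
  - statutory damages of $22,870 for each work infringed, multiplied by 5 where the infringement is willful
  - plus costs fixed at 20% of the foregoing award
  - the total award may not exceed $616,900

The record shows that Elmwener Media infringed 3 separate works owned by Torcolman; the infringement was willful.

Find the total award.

$411,660

Statutory damages: 3 × $22,870 = $68,610
Multiplied by 5: 5 × $68,610 = $343,050
Costs: 20% of $343,050 = $68,610
Award plus costs: $343,050 + $68,610 = $411,660
Cap at $616,900: $411,660 is within the cap, no reduction.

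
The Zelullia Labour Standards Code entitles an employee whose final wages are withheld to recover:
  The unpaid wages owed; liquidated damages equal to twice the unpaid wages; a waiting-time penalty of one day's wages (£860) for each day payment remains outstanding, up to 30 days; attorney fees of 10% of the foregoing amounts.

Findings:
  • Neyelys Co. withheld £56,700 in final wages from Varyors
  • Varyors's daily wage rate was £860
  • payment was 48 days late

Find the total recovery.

£215,490

Doubled: 2 × £56,700 = £113,400
Penalty days: min(48, 30) = 30
Waiting-time penalty: 30 × £860 = £25,800
Subtotal: £56,700 + £113,400 + £25,800 = £195,900
Attorney fees: 10% of £195,900 = £19,590
Total award: £195,900 + £19,590 = £215,490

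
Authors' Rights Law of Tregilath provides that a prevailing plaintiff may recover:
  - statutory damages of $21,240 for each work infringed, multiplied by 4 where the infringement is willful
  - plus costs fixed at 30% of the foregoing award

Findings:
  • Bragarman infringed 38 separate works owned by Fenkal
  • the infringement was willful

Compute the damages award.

$4,197,024

Statutory damages: 38 × $21,240 = $807,120
Multiplied by 4: 4 × $807,120 = $3,228,480
Costs: 30% of $3,228,480 = $968,544
Award plus costs: $3,228,480 + $968,544 = $4,197,024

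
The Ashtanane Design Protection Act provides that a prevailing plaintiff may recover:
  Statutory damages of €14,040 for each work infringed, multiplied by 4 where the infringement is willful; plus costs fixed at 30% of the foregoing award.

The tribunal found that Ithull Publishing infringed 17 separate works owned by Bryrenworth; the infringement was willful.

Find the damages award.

Statutory damages: 17 × €14,040 = €238,680
Multiplied by 4: 4 × €238,680 = €954,720
Costs: 30% of €954,720 = €286,416
Award plus costs: €954,720 + €286,416 = €1,241,136

Award: €1,241,136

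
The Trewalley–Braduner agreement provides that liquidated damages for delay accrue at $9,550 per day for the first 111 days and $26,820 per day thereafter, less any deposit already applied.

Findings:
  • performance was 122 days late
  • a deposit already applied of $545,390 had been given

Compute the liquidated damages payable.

$809,680

First 111 days: 111 × $9,550 = $1,060,050
Remaining days: (122 − 111) × $26,820 = $295,020
Accrued per-day damages: $1,060,050 + $295,020 = $1,355,070
Less deposit already applied: $1,355,070 − $545,390 = $809,680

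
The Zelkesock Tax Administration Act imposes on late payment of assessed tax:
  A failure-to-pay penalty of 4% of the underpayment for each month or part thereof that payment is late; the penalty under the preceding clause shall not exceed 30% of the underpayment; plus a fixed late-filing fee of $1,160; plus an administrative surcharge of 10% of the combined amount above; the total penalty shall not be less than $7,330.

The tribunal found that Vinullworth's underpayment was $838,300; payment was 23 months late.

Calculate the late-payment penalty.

$277,915

Accrued rate: 4% × 23 = 92%, capped at 30% → 30%
Failure-to-pay penalty: 30% of $838,300 = $251,490
Penalty before surcharge: $251,490 + $1,160 = $252,650
Administrative surcharge: 10% of $252,650 = $25,265
Total penalty: $252,650 + $25,265 = $277,915
Minimum $7,330: $277,915 meets the minimum, no increase.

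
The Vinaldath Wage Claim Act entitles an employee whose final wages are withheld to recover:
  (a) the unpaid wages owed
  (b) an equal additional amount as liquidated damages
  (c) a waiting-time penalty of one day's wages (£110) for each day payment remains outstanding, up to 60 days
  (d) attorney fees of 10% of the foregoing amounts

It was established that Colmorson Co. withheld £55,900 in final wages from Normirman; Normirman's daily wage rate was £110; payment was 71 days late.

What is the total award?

Liquidated damages (equal amount): £55,900
Penalty days: min(71, 60) = 60
Waiting-time penalty: 60 × £110 = £6,600
Subtotal: £55,900 + £55,900 + £6,600 = £118,400
Attorney fees: 10% of £118,400 = £11,840
Total award: £118,400 + £11,840 = £130,240

£130,240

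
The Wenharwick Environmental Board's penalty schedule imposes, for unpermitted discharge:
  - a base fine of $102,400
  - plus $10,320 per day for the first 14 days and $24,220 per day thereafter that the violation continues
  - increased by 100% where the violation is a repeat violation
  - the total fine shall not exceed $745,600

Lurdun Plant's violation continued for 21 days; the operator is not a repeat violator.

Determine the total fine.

$416,420

First 14 days: 14 × $10,320 = $144,480
Remaining days: (21 − 14) × $24,220 = $169,540
Per-day component: $144,480 + $169,540 = $314,020
Base plus per-day: $102,400 + $314,020 = $416,420
The operator is not a repeat violator: no 100% increase.
Cap at $745,600: $416,420 is within the cap, no reduction.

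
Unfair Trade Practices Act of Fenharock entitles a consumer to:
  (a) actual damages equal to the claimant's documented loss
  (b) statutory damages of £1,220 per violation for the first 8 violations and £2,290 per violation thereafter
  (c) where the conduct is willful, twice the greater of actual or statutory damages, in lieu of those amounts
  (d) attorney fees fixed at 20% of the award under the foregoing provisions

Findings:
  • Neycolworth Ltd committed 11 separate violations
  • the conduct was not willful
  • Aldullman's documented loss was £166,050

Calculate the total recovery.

First 8 violations: 8 × £1,220 = £9,760
Remaining violations: (11 − 8) × £2,290 = £6,870
Statutory damages: £9,760 + £6,870 = £16,630
Conduct not willful: the in-lieu enhancement does not apply.
Actual plus statutory damages: £166,050 + £16,630 = £182,680
Attorney fees: 20% of £182,680 = £36,536
Total recovery: £182,680 + £36,536 = £219,216

Total recovery: £219,216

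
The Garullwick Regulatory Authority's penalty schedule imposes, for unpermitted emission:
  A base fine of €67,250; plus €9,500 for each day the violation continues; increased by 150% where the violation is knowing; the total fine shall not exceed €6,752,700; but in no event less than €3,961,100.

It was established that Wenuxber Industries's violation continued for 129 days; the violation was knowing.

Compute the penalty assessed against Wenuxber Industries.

Per-day component: 129 × €9,500 = €1,225,500
Base plus per-day: €67,250 + €1,225,500 = €1,292,750
Enhancement: 150% of €1,292,750 = €1,939,125
Enhanced fine: €1,292,750 + €1,939,125 = €3,231,875
Cap at €6,752,700: €3,231,875 is within the cap, no reduction.
Minimum €3,961,100: €3,231,875 is below the minimum → €3,961,100

€3,961,100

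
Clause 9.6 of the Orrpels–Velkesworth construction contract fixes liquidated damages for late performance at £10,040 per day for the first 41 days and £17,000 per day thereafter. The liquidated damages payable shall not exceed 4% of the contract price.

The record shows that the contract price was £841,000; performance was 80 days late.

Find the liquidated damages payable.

£33,640

First 41 days: 41 × £10,040 = £411,640
Remaining days: (80 − 41) × £17,000 = £663,000
Accrued per-day damages: £411,640 + £663,000 = £1,074,640
Cap: 4% of £841,000 = £33,640
Cap at £33,640: £1,074,640 exceeds the cap → £33,640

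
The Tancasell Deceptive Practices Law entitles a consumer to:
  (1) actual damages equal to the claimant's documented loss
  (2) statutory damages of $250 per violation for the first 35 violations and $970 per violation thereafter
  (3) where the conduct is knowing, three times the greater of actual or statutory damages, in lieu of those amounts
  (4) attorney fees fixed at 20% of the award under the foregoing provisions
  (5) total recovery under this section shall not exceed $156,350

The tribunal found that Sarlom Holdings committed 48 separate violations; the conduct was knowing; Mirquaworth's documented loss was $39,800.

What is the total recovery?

First 35 violations: 35 × $250 = $8,750
Remaining violations: (48 − 35) × $970 = $12,610
Statutory damages: $8,750 + $12,610 = $21,360
Greater of actual damages ($39,800) or statutory damages ($21,360): $39,800
Trebled: 3 × $39,800 = $119,400
Attorney fees: 20% of $119,400 = $23,880
Total before cap: $119,400 + $23,880 = $143,280
Cap at $156,350: $143,280 is within the cap, no reduction.

$143,280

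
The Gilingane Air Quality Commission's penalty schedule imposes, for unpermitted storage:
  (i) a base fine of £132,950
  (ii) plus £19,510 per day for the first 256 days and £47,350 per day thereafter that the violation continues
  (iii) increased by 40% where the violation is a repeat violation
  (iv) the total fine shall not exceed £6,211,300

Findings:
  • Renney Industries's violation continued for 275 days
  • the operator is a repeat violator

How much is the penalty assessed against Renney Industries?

First 256 days: 256 × £19,510 = £4,994,560
Remaining days: (275 − 256) × £47,350 = £899,650
Per-day component: £4,994,560 + £899,650 = £5,894,210
Base plus per-day: £132,950 + £5,894,210 = £6,027,160
Enhancement: 40% of £6,027,160 = £2,410,864
Enhanced fine: £6,027,160 + £2,410,864 = £8,438,024
Cap at £6,211,300: £8,438,024 exceeds the cap → £6,211,300

£6,211,300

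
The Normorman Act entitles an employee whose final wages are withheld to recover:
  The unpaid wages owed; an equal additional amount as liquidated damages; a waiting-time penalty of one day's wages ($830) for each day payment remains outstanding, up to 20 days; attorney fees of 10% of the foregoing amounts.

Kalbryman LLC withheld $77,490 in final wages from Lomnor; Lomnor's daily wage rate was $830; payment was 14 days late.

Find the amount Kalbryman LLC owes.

Liquidated damages (equal amount): $77,490
Penalty days: min(14, 20) = 14
Waiting-time penalty: 14 × $830 = $11,620
Subtotal: $77,490 + $77,490 + $11,620 = $166,600
Attorney fees: 10% of $166,600 = $16,660
Total award: $166,600 + $16,660 = $183,260

$183,260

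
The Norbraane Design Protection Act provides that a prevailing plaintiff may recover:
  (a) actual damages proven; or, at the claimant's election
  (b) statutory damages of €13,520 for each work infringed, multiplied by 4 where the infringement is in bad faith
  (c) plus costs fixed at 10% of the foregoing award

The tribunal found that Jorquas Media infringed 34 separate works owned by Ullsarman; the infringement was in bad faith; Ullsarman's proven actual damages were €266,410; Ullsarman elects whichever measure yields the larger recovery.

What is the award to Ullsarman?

€2,022,592

Statutory damages: 34 × €13,520 = €459,680
Multiplied by 4: 4 × €459,680 = €1,838,720
Greater of actual damages (€266,410) or enhanced statutory damages (€1,838,720): €1,838,720
Costs: 10% of €1,838,720 = €183,872
Award plus costs: €1,838,720 + €183,872 = €2,022,592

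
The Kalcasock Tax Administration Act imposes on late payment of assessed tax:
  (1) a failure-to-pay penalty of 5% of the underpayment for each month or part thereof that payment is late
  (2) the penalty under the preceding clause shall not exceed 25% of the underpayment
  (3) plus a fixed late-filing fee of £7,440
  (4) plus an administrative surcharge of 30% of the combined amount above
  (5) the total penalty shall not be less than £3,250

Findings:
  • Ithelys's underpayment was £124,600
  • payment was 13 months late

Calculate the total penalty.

Accrued rate: 5% × 13 = 65%, capped at 25% → 25%
Failure-to-pay penalty: 25% of £124,600 = £31,150
Penalty before surcharge: £31,150 + £7,440 = £38,590
Administrative surcharge: 30% of £38,590 = £11,577
Total penalty: £38,590 + £11,577 = £50,167
Minimum £3,250: £50,167 meets the minimum, no increase.

Penalty: £50,167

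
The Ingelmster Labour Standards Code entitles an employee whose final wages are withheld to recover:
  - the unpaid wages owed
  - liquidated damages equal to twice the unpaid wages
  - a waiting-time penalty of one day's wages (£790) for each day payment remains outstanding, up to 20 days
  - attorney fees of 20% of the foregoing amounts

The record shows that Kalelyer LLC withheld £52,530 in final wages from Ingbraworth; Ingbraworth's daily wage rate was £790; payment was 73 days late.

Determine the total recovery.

£208,068

Doubled: 2 × £52,530 = £105,060
Penalty days: min(73, 20) = 20
Waiting-time penalty: 20 × £790 = £15,800
Subtotal: £52,530 + £105,060 + £15,800 = £173,390
Attorney fees: 20% of £173,390 = £34,678
Total award: £173,390 + £34,678 = £208,068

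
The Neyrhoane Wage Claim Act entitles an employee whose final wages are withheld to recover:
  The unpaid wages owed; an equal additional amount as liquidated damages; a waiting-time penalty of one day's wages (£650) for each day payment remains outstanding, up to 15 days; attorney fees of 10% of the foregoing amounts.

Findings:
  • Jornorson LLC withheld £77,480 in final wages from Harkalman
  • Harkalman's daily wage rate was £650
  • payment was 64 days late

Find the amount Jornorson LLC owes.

Liquidated damages (equal amount): £77,480
Penalty days: min(64, 15) = 15
Waiting-time penalty: 15 × £650 = £9,750
Subtotal: £77,480 + £77,480 + £9,750 = £164,710
Attorney fees: 10% of £164,710 = £16,471
Total award: £164,710 + £16,471 = £181,181

£181,181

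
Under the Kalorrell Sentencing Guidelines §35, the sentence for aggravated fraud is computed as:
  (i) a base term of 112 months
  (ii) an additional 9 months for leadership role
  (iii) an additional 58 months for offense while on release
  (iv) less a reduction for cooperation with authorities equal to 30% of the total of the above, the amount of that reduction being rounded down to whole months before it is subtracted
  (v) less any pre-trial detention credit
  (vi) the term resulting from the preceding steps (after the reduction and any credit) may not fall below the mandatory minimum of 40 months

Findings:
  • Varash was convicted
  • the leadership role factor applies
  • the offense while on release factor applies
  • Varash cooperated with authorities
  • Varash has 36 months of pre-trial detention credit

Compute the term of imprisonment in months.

90 months

Leadership role enhancement: +9 months
Offense while on release enhancement: +58 months
Adjusted term: 112 months + 9 months + 58 months = 179 months
Cooperation with authorities reduction: 30% of 179 months = 53 months (rounded down)
After reduction: 179 − 53 = 126 months
Less pre-trial detention credit: 126 months − 36 months = 90 months
Minimum 40 months: 90 months meets the minimum, no increase.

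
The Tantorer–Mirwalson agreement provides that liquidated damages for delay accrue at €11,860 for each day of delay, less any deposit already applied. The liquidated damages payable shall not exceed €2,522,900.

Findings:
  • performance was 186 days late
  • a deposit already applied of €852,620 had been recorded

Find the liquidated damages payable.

Per-day damages: 186 × €11,860 = €2,205,960
Less deposit already applied: €2,205,960 − €852,620 = €1,353,340
Cap at €2,522,900: €1,353,340 is within the cap, no reduction.

€1,353,340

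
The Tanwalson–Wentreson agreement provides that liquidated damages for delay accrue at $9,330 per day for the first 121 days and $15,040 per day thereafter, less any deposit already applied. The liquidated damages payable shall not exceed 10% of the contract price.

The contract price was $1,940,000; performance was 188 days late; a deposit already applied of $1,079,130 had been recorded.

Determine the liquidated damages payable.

Liquidated damages: $194,000

First 121 days: 121 × $9,330 = $1,128,930
Remaining days: (188 − 121) × $15,040 = $1,007,680
Accrued per-day damages: $1,128,930 + $1,007,680 = $2,136,610
Less deposit already applied: $2,136,610 − $1,079,130 = $1,057,480
Cap: 10% of $1,940,000 = $194,000
Cap at $194,000: $1,057,480 exceeds the cap → $194,000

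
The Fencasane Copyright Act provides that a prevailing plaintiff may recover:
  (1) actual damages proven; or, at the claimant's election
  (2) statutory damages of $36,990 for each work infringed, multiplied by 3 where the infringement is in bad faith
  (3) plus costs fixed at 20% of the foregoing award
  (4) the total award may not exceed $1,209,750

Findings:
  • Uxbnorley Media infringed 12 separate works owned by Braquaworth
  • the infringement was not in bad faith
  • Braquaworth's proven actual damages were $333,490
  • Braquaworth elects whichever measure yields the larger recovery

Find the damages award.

Statutory damages: 12 × $36,990 = $443,880
Infringement not in bad faith: no ×3 enhancement.
Greater of actual damages ($333,490) or statutory damages ($443,880): $443,880
Costs: 20% of $443,880 = $88,776
Award plus costs: $443,880 + $88,776 = $532,656
Cap at $1,209,750: $532,656 is within the cap, no reduction.

$532,656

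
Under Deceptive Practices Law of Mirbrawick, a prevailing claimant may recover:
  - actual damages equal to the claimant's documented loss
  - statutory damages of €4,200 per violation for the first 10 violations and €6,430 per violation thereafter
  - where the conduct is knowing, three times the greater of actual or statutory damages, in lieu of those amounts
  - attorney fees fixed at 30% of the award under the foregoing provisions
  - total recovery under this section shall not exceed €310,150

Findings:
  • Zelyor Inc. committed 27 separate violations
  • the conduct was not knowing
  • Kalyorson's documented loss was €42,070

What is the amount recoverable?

€251,394

First 10 violations: 10 × €4,200 = €42,000
Remaining violations: (27 − 10) × €6,430 = €109,310
Statutory damages: €42,000 + €109,310 = €151,310
Conduct not knowing: the in-lieu enhancement does not apply.
Actual plus statutory damages: €42,070 + €151,310 = €193,380
Attorney fees: 30% of €193,380 = €58,014
Total before cap: €193,380 + €58,014 = €251,394
Cap at €310,150: €251,394 is within the cap, no reduction.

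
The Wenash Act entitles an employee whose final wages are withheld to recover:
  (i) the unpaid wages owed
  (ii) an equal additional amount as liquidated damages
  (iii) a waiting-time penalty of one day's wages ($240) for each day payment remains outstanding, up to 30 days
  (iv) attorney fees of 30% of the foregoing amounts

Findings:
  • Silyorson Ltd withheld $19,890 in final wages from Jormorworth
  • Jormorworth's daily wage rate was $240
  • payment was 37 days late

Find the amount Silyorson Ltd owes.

$61,074

Liquidated damages (equal amount): $19,890
Penalty days: min(37, 30) = 30
Waiting-time penalty: 30 × $240 = $7,200
Subtotal: $19,890 + $19,890 + $7,200 = $46,980
Attorney fees: 30% of $46,980 = $14,094
Total award: $46,980 + $14,094 = $61,074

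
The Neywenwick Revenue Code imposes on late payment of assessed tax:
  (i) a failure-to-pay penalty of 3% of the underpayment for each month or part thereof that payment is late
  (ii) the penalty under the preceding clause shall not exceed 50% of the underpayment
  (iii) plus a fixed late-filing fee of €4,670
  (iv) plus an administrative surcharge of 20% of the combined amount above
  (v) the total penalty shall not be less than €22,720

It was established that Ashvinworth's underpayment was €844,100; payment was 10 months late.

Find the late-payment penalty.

€309,480

Accrued rate: 3% × 10 = 30%, capped at 50% → 30%
Failure-to-pay penalty: 30% of €844,100 = €253,230
Penalty before surcharge: €253,230 + €4,670 = €257,900
Administrative surcharge: 20% of €257,900 = €51,580
Total penalty: €257,900 + €51,580 = €309,480
Minimum €22,720: €309,480 meets the minimum, no increase.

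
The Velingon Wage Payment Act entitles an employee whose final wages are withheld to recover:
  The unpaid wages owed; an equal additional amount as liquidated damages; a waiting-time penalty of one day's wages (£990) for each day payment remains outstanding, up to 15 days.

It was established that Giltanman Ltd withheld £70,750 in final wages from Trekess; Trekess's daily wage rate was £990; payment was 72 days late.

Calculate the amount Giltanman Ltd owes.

Liquidated damages (equal amount): £70,750
Penalty days: min(72, 15) = 15
Waiting-time penalty: 15 × £990 = £14,850
Total award: £70,750 + £70,750 + £14,850 = £156,350

Total award: £156,350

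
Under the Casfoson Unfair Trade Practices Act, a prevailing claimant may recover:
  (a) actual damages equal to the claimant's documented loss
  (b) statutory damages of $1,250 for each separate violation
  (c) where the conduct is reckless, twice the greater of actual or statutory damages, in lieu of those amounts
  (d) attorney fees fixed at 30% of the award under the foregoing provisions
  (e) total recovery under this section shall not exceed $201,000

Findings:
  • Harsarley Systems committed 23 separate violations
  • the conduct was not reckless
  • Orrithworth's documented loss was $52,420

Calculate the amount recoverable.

$105,521

Statutory damages: 23 × $1,250 = $28,750
Conduct not reckless: the in-lieu enhancement does not apply.
Actual plus statutory damages: $52,420 + $28,750 = $81,170
Attorney fees: 30% of $81,170 = $24,351
Total before cap: $81,170 + $24,351 = $105,521
Cap at $201,000: $105,521 is within the cap, no reduction.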